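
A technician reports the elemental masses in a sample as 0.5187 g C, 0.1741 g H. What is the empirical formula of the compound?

CH4

Moles — C: 0.5187 / 12.01 = 0.04319 mol; H: 0.1741 / 1.008 = 0.1727 mol
Divide by the smallest (0.04319 mol C): C 1.000, H 3.999
→ CH4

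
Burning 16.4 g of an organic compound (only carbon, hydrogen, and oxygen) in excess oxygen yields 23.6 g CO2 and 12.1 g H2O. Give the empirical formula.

mol C = 23.6 / 44.01 = 0.5362; mass C = 0.5362 × 12.01 = 6.440 g
mol H = 2 × (12.1 / 18.02) = 1.343; mass H = 1.343 × 1.008 = 1.354 g
mass O = 16.4 − (7.794) = 8.606 g → mol O = 0.5379
Smallest is C at 0.5362 mol; normalising gives C 1.000, H 2.504, O 1.003
×2: C 2.00, H 5.01, O 2.01 → C2H5O2

C2H5O2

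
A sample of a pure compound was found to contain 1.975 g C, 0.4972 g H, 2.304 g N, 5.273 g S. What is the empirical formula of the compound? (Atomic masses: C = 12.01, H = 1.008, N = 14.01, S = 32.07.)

Moles — C: 1.975 / 12.01 = 0.1644 mol; H: 0.4972 / 1.008 = 0.4933 mol; N: 2.304 / 14.01 = 0.1645 mol; S: 5.273 / 32.07 = 0.1644 mol
Ratios (÷ 0.1644): C 1.000, H 3.000, N 1.000, S 1.000
≈ 1:3:1:1 → CH3NS

CH3NS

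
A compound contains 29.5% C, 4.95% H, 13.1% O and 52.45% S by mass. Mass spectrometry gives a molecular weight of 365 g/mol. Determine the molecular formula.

C9H18O3S6

Assume 100 g: 29.5 g C, 4.95 g H, 13.1 g O, 52.45 g S.
Moles — C: 29.5 / 12.01 = 2.456 mol; H: 4.95 / 1.008 = 4.911 mol; O: 13.1 / 16.00 = 0.8187 mol; S: 52.45 / 32.07 = 1.635 mol
Ratios (÷ 0.8187): C 3.000, H 5.998, O 1.000, S 1.998
Ratio ≈ 3:6:1:2, so the empirical formula is C3H6OS2
Empirical-formula mass = 122.22 g/mol
n = 365 / 122.22 = 2.99 ≈ 3
Molecular formula = (C3H6OS2)×3 = C9H18O3S6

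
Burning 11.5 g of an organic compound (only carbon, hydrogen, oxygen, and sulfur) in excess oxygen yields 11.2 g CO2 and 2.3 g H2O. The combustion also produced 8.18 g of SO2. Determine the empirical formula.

mol C = 11.2 / 44.01 = 0.2545; mass C = 0.2545 × 12.01 = 3.056 g
mol H = 2 × (2.3 / 18.02) = 0.2553; mass H = 0.2553 × 1.008 = 0.2573 g
mol S = 8.18 / 64.07 = 0.1277; mass S = 4.094 g
mass O = 11.5 − (7.408) = 4.092 g → mol O = 0.2557
Ratios (÷ 0.1277): C 1.993, H 1.999, O 2.003, S 1.000
Ratio ≈ 2:2:2:1, so the empirical formula is C2H2O2S

C2H2O2S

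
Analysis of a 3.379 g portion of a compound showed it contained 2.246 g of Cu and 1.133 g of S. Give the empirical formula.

Moles — Cu: 2.246 / 63.55 = 0.03534 mol; S: 1.133 / 32.07 = 0.03533 mol
Divide by the smallest (0.03533 mol S): Cu 1.000, S 1.000
→ CuS

CuS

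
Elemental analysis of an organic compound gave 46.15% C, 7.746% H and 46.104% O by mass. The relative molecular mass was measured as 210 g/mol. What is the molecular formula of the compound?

C8H16O6

Assume 100 g: 46.15 g C, 7.746 g H, 46.104 g O.
C: 46.15 g ÷ 12.01 g/mol = 3.843 mol
H: 7.746 g ÷ 1.008 g/mol = 7.685 mol
O: 46.104 g ÷ 16.00 g/mol = 2.881 mol
Ratios (÷ 2.881): C 1.334, H 2.667, O 1.000
Scaling by 3: C 4.00, H 8.00, O 3.00 → C4H8O3
Empirical-formula mass = 104.10 g/mol
n = 210 / 104.10 = 2.02 ≈ 2
Molecular formula = (C4H8O3)×2 = C8H16O6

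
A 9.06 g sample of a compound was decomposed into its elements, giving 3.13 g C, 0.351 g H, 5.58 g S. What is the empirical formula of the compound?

C: 3.13 g ÷ 12.01 g/mol = 0.2606 mol
H: 0.351 g ÷ 1.008 g/mol = 0.3482 mol
S: 5.58 g ÷ 32.07 g/mol = 0.174 mol
Ratios (÷ 0.174): C 1.498, H 2.001, S 1.000
×2: C 3.00, H 4.00, S 2.00 → C3H4S2

C3H4S2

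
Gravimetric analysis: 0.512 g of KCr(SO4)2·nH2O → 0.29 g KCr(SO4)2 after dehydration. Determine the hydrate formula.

Mass of water lost = 0.512 − 0.29 = 0.222 g → 0.222 / 18.02 = 0.01232 mol H2O
Molar mass of KCr(SO4)2 = 283.24 g/mol → mol KCr(SO4)2 = 0.29 / 283.24 = 0.001024
n = 0.01232 / 0.001024 = 12.03 ≈ 12 → KCr(SO4)2·12H2O

KCr(SO4)2·12H2O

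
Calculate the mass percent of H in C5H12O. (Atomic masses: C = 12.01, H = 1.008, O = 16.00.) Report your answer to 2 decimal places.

Molar mass = 5(12.01) + 12(1.008) + 1(16.00) = 88.146 g/mol
Mass of H per mole = 12 × 1.008 = 12.096 g
% H = 12.096 / 88.146 × 100 = 13.72%

13.72%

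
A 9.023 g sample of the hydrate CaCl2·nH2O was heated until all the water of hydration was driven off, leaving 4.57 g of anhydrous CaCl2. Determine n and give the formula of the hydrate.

Mass of water lost = 9.023 − 4.57 = 4.453 g → 4.453 / 18.02 = 0.2471 mol H2O
Molar mass of CaCl2 = 110.98 g/mol → mol CaCl2 = 4.57 / 110.98 = 0.04118
n = 0.2471 / 0.04118 = 6.00 ≈ 6 → CaCl2·6H2O

CaCl2·6H2O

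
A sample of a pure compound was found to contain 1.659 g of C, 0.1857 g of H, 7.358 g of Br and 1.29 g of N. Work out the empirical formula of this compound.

C3H4Br2N2

C: 1.659 g ÷ 12.01 g/mol = 0.1381 mol
H: 0.1857 g ÷ 1.008 g/mol = 0.1842 mol
Br: 7.358 g ÷ 79.90 g/mol = 0.09209 mol
N: 1.29 g ÷ 14.01 g/mol = 0.09208 mol
Ratios (÷ 0.09208): C 1.500, H 2.001, Br 1.000, N 1.000
Scaling by 2: C 3.00, H 4.00, Br 2.00, N 2.00 → C3H4Br2N2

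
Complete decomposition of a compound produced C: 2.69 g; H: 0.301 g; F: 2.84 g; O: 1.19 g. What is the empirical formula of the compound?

n(C) = 2.69/12.01 = 0.224, n(H) = 0.301/1.008 = 0.2986, n(F) = 2.84/19.00 = 0.1495, n(O) = 1.19/16.00 = 0.07437
Ratios (÷ 0.07437): C 3.011, H 4.015, F 2.010, O 1.000
≈ 3:4:2:1 → C3H4F2O

C3H4F2O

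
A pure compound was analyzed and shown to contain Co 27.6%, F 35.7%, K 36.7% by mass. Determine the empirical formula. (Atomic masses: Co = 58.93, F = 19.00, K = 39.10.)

CoF4K2

Assume 100 g: 27.6 g Co, 35.7 g F, 36.7 g K.
Moles — Co: 27.6 / 58.93 = 0.4684 mol; F: 35.7 / 19.00 = 1.879 mol; K: 36.7 / 39.10 = 0.9386 mol
Divide by the smallest (0.4684 mol Co): Co 1.000, F 4.012, K 2.004
≈ 1:4:2 → CoF4K2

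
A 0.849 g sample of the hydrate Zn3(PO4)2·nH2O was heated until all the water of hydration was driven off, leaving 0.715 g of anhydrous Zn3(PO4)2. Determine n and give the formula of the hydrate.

Mass of water lost = 0.849 − 0.715 = 0.134 g → 0.134 / 18.02 = 0.007436 mol H2O
Molar mass of Zn3(PO4)2 = 386.08 g/mol → mol Zn3(PO4)2 = 0.715 / 386.08 = 0.001852
n = 0.007436 / 0.001852 = 4.02 ≈ 4 → Zn3(PO4)2·4H2O

Zn3(PO4)2·4H2O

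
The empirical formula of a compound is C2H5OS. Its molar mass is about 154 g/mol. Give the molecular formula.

Empirical-formula mass = 77.13 g/mol
n = 154 / 77.13 = 2.00 ≈ 2
Molecular formula = (C2H5OS)2 = C4H10O2S2

C4H10O2S2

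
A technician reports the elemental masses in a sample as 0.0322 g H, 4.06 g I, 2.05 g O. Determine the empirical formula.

HIO4

Moles — H: 0.0322 / 1.008 = 0.03194 mol; I: 4.06 / 126.90 = 0.03199 mol; O: 2.05 / 16.00 = 0.1281 mol
Ratios (÷ 0.03194): H 1.000, I 1.002, O 4.011
Ratio ≈ 1:1:4, so the empirical formula is HIO4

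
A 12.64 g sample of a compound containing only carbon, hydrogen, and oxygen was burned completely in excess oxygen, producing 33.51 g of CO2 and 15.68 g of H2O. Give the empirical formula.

mol C = 33.51 / 44.01 = 0.7614; mass C = 0.7614 × 12.01 = 9.145 g
mol H = 2 × (15.68 / 18.02) = 1.740; mass H = 1.740 × 1.008 = 1.754 g
mass O = 12.64 − (10.90) = 1.741 g → mol O = 0.1088
Smallest is O at 0.1088 mol; normalising gives C 6.997, H 15.992, O 1.000
→ C7H16O

C7H16O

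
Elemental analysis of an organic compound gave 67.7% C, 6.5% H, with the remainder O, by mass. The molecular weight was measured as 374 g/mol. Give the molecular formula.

C21H24O6

Assume 100 g: 67.7 g C, 6.5 g H, 25.8 g O.
C: 67.7 g ÷ 12.01 g/mol = 5.637 mol
H: 6.5 g ÷ 1.008 g/mol = 6.448 mol
O: 25.8 g ÷ 16.00 g/mol = 1.613 mol
Ratios (÷ 1.613): C 3.496, H 3.999, O 1.000
Multiply by 2: C 6.99, H 8.00, O 2.00 → C7H8O2
Empirical-formula mass = 124.13 g/mol
n = 374 / 124.13 = 3.01 ≈ 3
Molecular formula = (C7H8O2)×3 = C21H24O6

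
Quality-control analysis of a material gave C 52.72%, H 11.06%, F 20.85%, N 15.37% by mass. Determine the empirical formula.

C4H10FN

Assume 100 g: 52.72 g C, 11.06 g H, 20.85 g F, 15.37 g N.
C: 52.72 g ÷ 12.01 g/mol = 4.39 mol
H: 11.06 g ÷ 1.008 g/mol = 10.97 mol
F: 20.85 g ÷ 19.00 g/mol = 1.097 mol
N: 15.37 g ÷ 14.01 g/mol = 1.097 mol
Smallest is N at 1.097 mol; normalising gives C 4.001, H 10.001, F 1.000, N 1.000
Ratio ≈ 4:10:1:1, so the empirical formula is C4H10FN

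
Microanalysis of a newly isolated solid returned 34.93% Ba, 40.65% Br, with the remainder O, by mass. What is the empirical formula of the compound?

BaBr2O6

Assume 100 g: 34.93 g Ba, 40.65 g Br, 24.42 g O.
Ba: 34.93 g ÷ 137.33 g/mol = 0.2544 mol
Br: 40.65 g ÷ 79.90 g/mol = 0.5088 mol
O: 24.42 g ÷ 16.00 g/mol = 1.526 mol
Smallest is Ba at 0.2544 mol; normalising gives Ba 1.000, Br 2.000, O 6.001
≈ 1:2:6 → BaBr2O6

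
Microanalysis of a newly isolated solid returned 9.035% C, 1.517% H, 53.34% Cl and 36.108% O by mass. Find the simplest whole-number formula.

Assume 100 g: 9.035 g C, 1.517 g H, 53.34 g Cl, 36.108 g O.
n(C) = 9.035/12.01 = 0.7523, n(H) = 1.517/1.008 = 1.505, n(Cl) = 53.34/35.45 = 1.505, n(O) = 36.108/16.00 = 2.257
Smallest is C at 0.7523 mol; normalising gives C 1.000, H 2.001, Cl 2.000, O 3.000
≈ 1:2:2:3 → CH2Cl2O3

CH2Cl2O3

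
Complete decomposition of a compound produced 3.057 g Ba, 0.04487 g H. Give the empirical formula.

Ba: 3.057 g ÷ 137.33 g/mol = 0.02226 mol
H: 0.04487 g ÷ 1.008 g/mol = 0.04451 mol
Smallest is Ba at 0.02226 mol; normalising gives Ba 1.000, H 2.000
→ BaH2

BaH2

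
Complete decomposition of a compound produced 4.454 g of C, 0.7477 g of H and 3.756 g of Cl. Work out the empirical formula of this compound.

C7H14Cl2

n(C) = 4.454/12.01 = 0.3709, n(H) = 0.7477/1.008 = 0.7418, n(Cl) = 3.756/35.45 = 0.106
Smallest is Cl at 0.106 mol; normalising gives C 3.500, H 7.001, Cl 1.000
×2: C 7.00, H 14.00, Cl 2.00 → C7H14Cl2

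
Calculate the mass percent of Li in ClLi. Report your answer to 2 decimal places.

Molar mass = 1(35.45) + 1(6.94) = 42.390 g/mol
Mass of Li per mole = 1 × 6.94 = 6.940 g
% Li = 6.940 / 42.390 × 100 = 16.37%

16.37%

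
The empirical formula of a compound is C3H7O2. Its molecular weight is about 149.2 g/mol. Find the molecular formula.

C6H14O4

Empirical-formula mass = 75.09 g/mol
n = 149.2 / 75.09 = 1.99 ≈ 2
Molecular formula = (C3H7O2)2 = C6H14O4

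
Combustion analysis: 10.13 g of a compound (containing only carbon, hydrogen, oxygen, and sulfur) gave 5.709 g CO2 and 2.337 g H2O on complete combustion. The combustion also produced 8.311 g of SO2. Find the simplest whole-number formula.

mol C = 5.709 / 44.01 = 0.1297; mass C = 0.1297 × 12.01 = 1.558 g
mol H = 2 × (2.337 / 18.02) = 0.2594; mass H = 0.2594 × 1.008 = 0.2615 g
mol S = 8.311 / 64.07 = 0.1297; mass S = 4.160 g
mass O = 10.13 − (5.979) = 4.151 g → mol O = 0.2594
Ratios (÷ 0.1297): C 1.000, H 2.000, O 2.000, S 1.000
→ CH2O2S

CH2O2S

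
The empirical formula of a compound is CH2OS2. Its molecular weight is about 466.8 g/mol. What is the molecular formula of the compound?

Empirical-formula mass = 94.17 g/mol
n = 466.8 / 94.17 = 4.96 ≈ 5
Molecular formula = (CH2OS2)5 = C5H10O5S10

C5H10O5S10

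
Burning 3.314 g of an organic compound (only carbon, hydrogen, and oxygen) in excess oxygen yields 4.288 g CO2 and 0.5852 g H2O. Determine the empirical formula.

C3H2O4

mol C = 4.288 / 44.01 = 0.09743; mass C = 0.09743 × 12.01 = 1.170 g
mol H = 2 × (0.5852 / 18.02) = 0.06495; mass H = 0.06495 × 1.008 = 0.06547 g
mass O = 3.314 − (1.236) = 2.078 g → mol O = 0.1299
Divide by the smallest (0.06495 mol H): C 1.500, H 1.000, O 2.000
Multiply by 2: C 3.00, H 2.00, O 4.00 → C3H2O4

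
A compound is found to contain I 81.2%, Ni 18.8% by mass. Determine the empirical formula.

Assume 100 g: 81.2 g I, 18.8 g Ni.
Moles — I: 81.2 / 126.90 = 0.6399 mol; Ni: 18.8 / 58.69 = 0.3203 mol
Ratios (÷ 0.3203): I 1.998, Ni 1.000
Ratio ≈ 2:1, so the empirical formula is I2Ni

I2Ni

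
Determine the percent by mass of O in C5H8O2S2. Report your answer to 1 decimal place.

19.5%

Molar mass = 5(12.01) + 8(1.008) + 2(16.00) + 2(32.07) = 164.254 g/mol
Mass of O per mole = 2 × 16.00 = 32.000 g
% O = 32.000 / 164.254 × 100 = 19.5%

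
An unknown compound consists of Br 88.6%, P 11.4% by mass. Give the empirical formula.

Br3P

Assume 100 g: 88.6 g Br, 11.4 g P.
n(Br) = 88.6/79.90 = 1.109, n(P) = 11.4/30.97 = 0.3681
Smallest is P at 0.3681 mol; normalising gives Br 3.012, P 1.000
Ratio ≈ 3:1, so the empirical formula is Br3P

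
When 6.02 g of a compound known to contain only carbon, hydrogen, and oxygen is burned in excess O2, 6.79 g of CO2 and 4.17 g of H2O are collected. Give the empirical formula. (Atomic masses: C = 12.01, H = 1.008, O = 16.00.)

mol C = 6.79 / 44.01 = 0.1543; mass C = 0.1543 × 12.01 = 1.853 g
mol H = 2 × (4.17 / 18.02) = 0.4628; mass H = 0.4628 × 1.008 = 0.4665 g
mass O = 6.02 − (2.319) = 3.701 g → mol O = 0.2313
Smallest is C at 0.1543 mol; normalising gives C 1.000, H 3.000, O 1.499
Multiply by 2: C 2.00, H 6.00, O 3.00 → C2H6O3

C2H6O3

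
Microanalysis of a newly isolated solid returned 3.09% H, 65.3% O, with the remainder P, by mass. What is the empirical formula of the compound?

Assume 100 g: 3.09 g H, 65.3 g O, 31.61 g P.
Moles — H: 3.09 / 1.008 = 3.065 mol; O: 65.3 / 16.00 = 4.081 mol; P: 31.61 / 30.97 = 1.021 mol
Smallest is P at 1.021 mol; normalising gives H 3.003, O 3.999, P 1.000
≈ 3:4:1 → H3O4P

H3O4P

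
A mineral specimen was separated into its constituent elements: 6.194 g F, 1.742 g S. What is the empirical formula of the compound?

n(F) = 6.194/19.00 = 0.326, n(S) = 1.742/32.07 = 0.05432
Divide by the smallest (0.05432 mol S): F 6.002, S 1.000
→ F6S

F6S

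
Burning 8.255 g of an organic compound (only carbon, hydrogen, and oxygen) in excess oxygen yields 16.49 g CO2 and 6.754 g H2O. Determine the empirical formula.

mol C = 16.49 / 44.01 = 0.3747; mass C = 0.3747 × 12.01 = 4.500 g
mol H = 2 × (6.754 / 18.02) = 0.7496; mass H = 0.7496 × 1.008 = 0.7556 g
mass O = 8.255 − (5.256) = 2.999 g → mol O = 0.1875
Divide by the smallest (0.1875 mol O): C 1.999, H 3.999, O 1.000
≈ 2:4:1 → C2H4O

C2H4O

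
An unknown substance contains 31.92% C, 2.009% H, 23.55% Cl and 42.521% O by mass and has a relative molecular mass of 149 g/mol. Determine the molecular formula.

Assume 100 g: 31.92 g C, 2.009 g H, 23.55 g Cl, 42.521 g O.
Moles — C: 31.92 / 12.01 = 2.658 mol; H: 2.009 / 1.008 = 1.993 mol; Cl: 23.55 / 35.45 = 0.6643 mol; O: 42.521 / 16.00 = 2.658 mol
Smallest is Cl at 0.6643 mol; normalising gives C 4.001, H 3.000, Cl 1.000, O 4.000
Ratio ≈ 4:3:1:4, so the empirical formula is C4H3ClO4
Empirical-formula mass = 150.51 g/mol
n = 149 / 150.51 = 0.99 ≈ 1
Molecular formula = empirical formula = C4H3ClO4

C4H3ClO4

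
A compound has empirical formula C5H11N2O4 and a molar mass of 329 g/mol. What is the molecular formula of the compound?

Empirical-formula mass = 163.16 g/mol
n = 329 / 163.16 = 2.02 ≈ 2
Molecular formula = (C5H11N2O4)2 = C10H22N4O8

C10H22N4O8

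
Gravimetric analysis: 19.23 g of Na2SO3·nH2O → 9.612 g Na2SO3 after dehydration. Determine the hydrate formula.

Mass of water lost = 19.23 − 9.612 = 9.618 g → 9.618 / 18.02 = 0.5337 mol H2O
Molar mass of Na2SO3 = 126.05 g/mol → mol Na2SO3 = 9.612 / 126.05 = 0.07626
n = 0.5337 / 0.07626 = 7.00 ≈ 7 → Na2SO3·7H2O

Na2SO3·7H2O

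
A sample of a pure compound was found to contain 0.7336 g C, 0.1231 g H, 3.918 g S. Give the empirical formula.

CH2S2

C: 0.7336 g ÷ 12.01 g/mol = 0.06108 mol
H: 0.1231 g ÷ 1.008 g/mol = 0.1221 mol
S: 3.918 g ÷ 32.07 g/mol = 0.1222 mol
Divide by the smallest (0.06108 mol C): C 1.000, H 1.999, S 2.000
≈ 1:2:2 → CH2S2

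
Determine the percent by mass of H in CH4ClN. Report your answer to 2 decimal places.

6.16%

Molar mass = 1(12.01) + 4(1.008) + 1(35.45) + 1(14.01) = 65.502 g/mol
Mass of H per mole = 4 × 1.008 = 4.032 g
% H = 4.032 / 65.502 × 100 = 6.16%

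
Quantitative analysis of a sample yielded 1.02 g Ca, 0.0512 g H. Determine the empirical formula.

Moles — Ca: 1.02 / 40.08 = 0.02545 mol; H: 0.0512 / 1.008 = 0.05079 mol
Ratios (÷ 0.02545): Ca 1.000, H 1.996
≈ 1:2 → CaH2

CaH2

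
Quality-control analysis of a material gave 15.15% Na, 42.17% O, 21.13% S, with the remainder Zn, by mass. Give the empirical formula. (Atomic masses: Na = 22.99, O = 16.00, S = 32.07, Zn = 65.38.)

Na2O8S2Zn

Assume 100 g: 15.15 g Na, 42.17 g O, 21.13 g S, 21.55 g Zn.
Moles — Na: 15.15 / 22.99 = 0.659 mol; O: 42.17 / 16.00 = 2.636 mol; S: 21.13 / 32.07 = 0.6589 mol; Zn: 21.55 / 65.38 = 0.3296 mol
Divide by the smallest (0.3296 mol Zn): Na 1.999, O 7.996, S 1.999, Zn 1.000
→ Na2O8S2Zn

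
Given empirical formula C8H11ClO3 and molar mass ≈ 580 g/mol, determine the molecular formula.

C24H33Cl3O9

Empirical-formula mass = 190.62 g/mol
n = 580 / 190.62 = 3.04 ≈ 3
Molecular formula = (C8H11ClO3)3 = C24H33Cl3O9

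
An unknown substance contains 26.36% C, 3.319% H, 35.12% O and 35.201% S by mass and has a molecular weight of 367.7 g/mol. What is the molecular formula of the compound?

Assume 100 g: 26.36 g C, 3.319 g H, 35.12 g O, 35.201 g S.
C: 26.36 g ÷ 12.01 g/mol = 2.195 mol
H: 3.319 g ÷ 1.008 g/mol = 3.293 mol
O: 35.12 g ÷ 16.00 g/mol = 2.195 mol
S: 35.201 g ÷ 32.07 g/mol = 1.098 mol
Smallest is S at 1.098 mol; normalising gives C 2.000, H 3.000, O 2.000, S 1.000
→ C2H3O2S
Empirical-formula mass = 91.11 g/mol
n = 367.7 / 91.11 = 4.04 ≈ 4
Molecular formula = (C2H3O2S)×4 = C8H12O8S4

C8H12O8S4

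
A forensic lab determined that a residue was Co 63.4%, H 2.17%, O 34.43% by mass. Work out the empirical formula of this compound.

Assume 100 g: 63.4 g Co, 2.17 g H, 34.43 g O.
n(Co) = 63.4/58.93 = 1.076, n(H) = 2.17/1.008 = 2.153, n(O) = 34.43/16.00 = 2.152
Divide by the smallest (1.076 mol Co): Co 1.000, H 2.001, O 2.000
Ratio ≈ 1:2:2, so the empirical formula is CoH2O2

CoH2O2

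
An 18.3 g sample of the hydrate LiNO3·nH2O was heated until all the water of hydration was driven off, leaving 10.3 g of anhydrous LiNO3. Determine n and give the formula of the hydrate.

Mass of water lost = 18.3 − 10.3 = 8 g → 8 / 18.02 = 0.444 mol H2O
Molar mass of LiNO3 = 68.95 g/mol → mol LiNO3 = 10.3 / 68.95 = 0.1494
n = 0.444 / 0.1494 = 2.97 ≈ 3 → LiNO3·3H2O

LiNO3·3H2O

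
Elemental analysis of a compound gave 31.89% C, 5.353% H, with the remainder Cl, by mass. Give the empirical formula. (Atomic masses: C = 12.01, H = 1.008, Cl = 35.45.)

Assume 100 g: 31.89 g C, 5.353 g H, 62.757 g Cl.
n(C) = 31.89/12.01 = 2.655, n(H) = 5.353/1.008 = 5.311, n(Cl) = 62.757/35.45 = 1.77
Ratios (÷ 1.77): C 1.500, H 3.000, Cl 1.000
Multiply by 2: C 3.00, H 6.00, Cl 2.00 → C3H6Cl2

C3H6Cl2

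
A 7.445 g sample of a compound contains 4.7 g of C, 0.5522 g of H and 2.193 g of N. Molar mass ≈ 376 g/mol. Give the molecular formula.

Moles — C: 4.7 / 12.01 = 0.3913 mol; H: 0.5522 / 1.008 = 0.5478 mol; N: 2.193 / 14.01 = 0.1565 mol
Divide by the smallest (0.1565 mol N): C 2.500, H 3.500, N 1.000
Multiply by 2: C 5.00, H 7.00, N 2.00 → C5H7N2
Empirical-formula mass = 95.13 g/mol
n = 376 / 95.13 = 3.95 ≈ 4
Molecular formula = (C5H7N2)×4 = C20H28N8

C20H28N8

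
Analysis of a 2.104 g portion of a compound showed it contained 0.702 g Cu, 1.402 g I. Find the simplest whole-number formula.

n(Cu) = 0.702/63.55 = 0.01105, n(I) = 1.402/126.90 = 0.01105
Smallest is Cu at 0.01105 mol; normalising gives Cu 1.000, I 1.000
≈ 1:1 → CuI

CuI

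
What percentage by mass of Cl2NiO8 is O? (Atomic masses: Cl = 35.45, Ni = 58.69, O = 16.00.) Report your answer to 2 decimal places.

Molar mass = 2(35.45) + 1(58.69) + 8(16.00) = 257.590 g/mol
Mass of O per mole = 8 × 16.00 = 128.000 g
% O = 128.000 / 257.590 × 100 = 49.69%

49.69%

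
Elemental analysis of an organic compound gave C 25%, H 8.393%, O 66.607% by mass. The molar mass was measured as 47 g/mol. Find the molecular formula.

CH4O2

Assume 100 g: 25 g C, 8.393 g H, 66.607 g O.
Moles — C: 25 / 12.01 = 2.082 mol; H: 8.393 / 1.008 = 8.326 mol; O: 66.607 / 16.00 = 4.163 mol
Smallest is C at 2.082 mol; normalising gives C 1.000, H 4.000, O 2.000
→ CH4O2
Empirical-formula mass = 48.04 g/mol
n = 47 / 48.04 = 0.98 ≈ 1
Molecular formula = empirical formula = CH4O2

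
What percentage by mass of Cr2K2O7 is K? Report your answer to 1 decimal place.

26.6%

Molar mass = 2(52.00) + 2(39.10) + 7(16.00) = 294.200 g/mol
Mass of K per mole = 2 × 39.10 = 78.200 g
% K = 78.200 / 294.200 × 100 = 26.6%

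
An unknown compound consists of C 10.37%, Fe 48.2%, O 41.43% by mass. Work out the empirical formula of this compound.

Assume 100 g: 10.37 g C, 48.2 g Fe, 41.43 g O.
Moles — C: 10.37 / 12.01 = 0.8634 mol; Fe: 48.2 / 55.85 = 0.863 mol; O: 41.43 / 16.00 = 2.589 mol
Divide by the smallest (0.863 mol Fe): C 1.000, Fe 1.000, O 3.000
→ CFeO3

CFeO3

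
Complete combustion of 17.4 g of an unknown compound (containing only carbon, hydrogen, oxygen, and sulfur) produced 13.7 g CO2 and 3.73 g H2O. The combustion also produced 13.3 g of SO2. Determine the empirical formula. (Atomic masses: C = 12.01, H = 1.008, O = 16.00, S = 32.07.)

mol C = 13.7 / 44.01 = 0.3113; mass C = 0.3113 × 12.01 = 3.739 g
mol H = 2 × (3.73 / 18.02) = 0.4140; mass H = 0.4140 × 1.008 = 0.4173 g
mol S = 13.3 / 64.07 = 0.2076; mass S = 6.657 g
mass O = 17.4 − (10.81) = 6.587 g → mol O = 0.4117
Smallest is S at 0.2076 mol; normalising gives C 1.500, H 1.994, O 1.983, S 1.000
×2: C 3.00, H 3.99, O 3.97, S 2.00 → C3H4O4S2

C3H4O4S2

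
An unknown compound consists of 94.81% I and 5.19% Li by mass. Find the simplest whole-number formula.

ILi

Assume 100 g: 94.81 g I, 5.19 g Li.
I: 94.81 g ÷ 126.90 g/mol = 0.7471 mol
Li: 5.19 g ÷ 6.94 g/mol = 0.7478 mol
Smallest is I at 0.7471 mol; normalising gives I 1.000, Li 1.001
≈ 1:1 → ILi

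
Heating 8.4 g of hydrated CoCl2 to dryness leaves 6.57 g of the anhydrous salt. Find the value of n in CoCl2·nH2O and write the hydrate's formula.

CoCl2·2H2O

Mass of water lost = 8.4 − 6.57 = 1.83 g → 1.83 / 18.02 = 0.1016 mol H2O
Molar mass of CoCl2 = 129.83 g/mol → mol CoCl2 = 6.57 / 129.83 = 0.0506
n = 0.1016 / 0.0506 = 2.01 ≈ 2 → CoCl2·2H2O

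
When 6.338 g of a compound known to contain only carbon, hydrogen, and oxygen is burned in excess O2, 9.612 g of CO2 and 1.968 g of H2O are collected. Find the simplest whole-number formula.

mol C = 9.612 / 44.01 = 0.2184; mass C = 0.2184 × 12.01 = 2.623 g
mol H = 2 × (1.968 / 18.02) = 0.2184; mass H = 0.2184 × 1.008 = 0.2202 g
mass O = 6.338 − (2.843) = 3.495 g → mol O = 0.2184
Smallest is C at 0.2184 mol; normalising gives C 1.000, H 1.000, O 1.000
→ CHO

CHO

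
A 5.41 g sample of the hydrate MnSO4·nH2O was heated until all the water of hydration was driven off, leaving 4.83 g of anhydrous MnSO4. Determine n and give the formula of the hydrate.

Mass of water lost = 5.41 − 4.83 = 0.58 g → 0.58 / 18.02 = 0.03219 mol H2O
Molar mass of MnSO4 = 151.01 g/mol → mol MnSO4 = 4.83 / 151.01 = 0.03198
n = 0.03219 / 0.03198 = 1.01 ≈ 1 → MnSO4·H2O

MnSO4·H2O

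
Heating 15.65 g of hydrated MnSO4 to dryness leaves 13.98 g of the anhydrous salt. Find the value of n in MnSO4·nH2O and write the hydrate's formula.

Mass of water lost = 15.65 − 13.98 = 1.67 g → 1.67 / 18.02 = 0.09267 mol H2O
Molar mass of MnSO4 = 151.01 g/mol → mol MnSO4 = 13.98 / 151.01 = 0.09258
n = 0.09267 / 0.09258 = 1.00 ≈ 1 → MnSO4·H2O

MnSO4·H2O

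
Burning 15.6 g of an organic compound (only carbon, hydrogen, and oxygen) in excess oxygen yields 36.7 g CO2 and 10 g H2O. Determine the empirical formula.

C3H4O

mol C = 36.7 / 44.01 = 0.8339; mass C = 0.8339 × 12.01 = 10.02 g
mol H = 2 × (10 / 18.02) = 1.110; mass H = 1.110 × 1.008 = 1.119 g
mass O = 15.6 − (11.13) = 4.466 g → mol O = 0.2791
Ratios (÷ 0.2791): C 2.987, H 3.976, O 1.000
→ C3H4O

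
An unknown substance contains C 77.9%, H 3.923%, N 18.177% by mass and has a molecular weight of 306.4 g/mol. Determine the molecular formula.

Assume 100 g: 77.9 g C, 3.923 g H, 18.177 g N.
C: 77.9 g ÷ 12.01 g/mol = 6.486 mol
H: 3.923 g ÷ 1.008 g/mol = 3.892 mol
N: 18.177 g ÷ 14.01 g/mol = 1.297 mol
Smallest is N at 1.297 mol; normalising gives C 4.999, H 3.000, N 1.000
→ C5H3N
Empirical-formula mass = 77.08 g/mol
n = 306.4 / 77.08 = 3.97 ≈ 4
Molecular formula = (C5H3N)×4 = C20H12N4

C20H12N4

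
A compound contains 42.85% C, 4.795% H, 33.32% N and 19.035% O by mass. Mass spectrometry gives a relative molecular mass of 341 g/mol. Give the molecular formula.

Assume 100 g: 42.85 g C, 4.795 g H, 33.32 g N, 19.035 g O.
Moles — C: 42.85 / 12.01 = 3.568 mol; H: 4.795 / 1.008 = 4.757 mol; N: 33.32 / 14.01 = 2.378 mol; O: 19.035 / 16.00 = 1.19 mol
Divide by the smallest (1.19 mol O): C 2.999, H 3.998, N 1.999, O 1.000
Ratio ≈ 3:4:2:1, so the empirical formula is C3H4N2O
Empirical-formula mass = 84.08 g/mol
n = 341 / 84.08 = 4.06 ≈ 4
Molecular formula = (C3H4N2O)×4 = C12H16N8O4

C12H16N8O4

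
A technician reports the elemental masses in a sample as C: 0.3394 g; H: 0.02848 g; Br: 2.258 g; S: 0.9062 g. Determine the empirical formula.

CHBrS

Moles — C: 0.3394 / 12.01 = 0.02826 mol; H: 0.02848 / 1.008 = 0.02825 mol; Br: 2.258 / 79.90 = 0.02826 mol; S: 0.9062 / 32.07 = 0.02826 mol
Ratios (÷ 0.02825): C 1.000, H 1.000, Br 1.000, S 1.000
≈ 1:1:1:1 → CHBrS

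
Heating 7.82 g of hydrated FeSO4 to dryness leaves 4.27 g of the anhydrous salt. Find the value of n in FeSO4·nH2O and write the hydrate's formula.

Mass of water lost = 7.82 − 4.27 = 3.55 g → 3.55 / 18.02 = 0.197 mol H2O
Molar mass of FeSO4 = 151.92 g/mol → mol FeSO4 = 4.27 / 151.92 = 0.02811
n = 0.197 / 0.02811 = 7.01 ≈ 7 → FeSO4·7H2O

FeSO4·7H2O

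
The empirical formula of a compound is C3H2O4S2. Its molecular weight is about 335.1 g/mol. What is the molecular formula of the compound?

C6H4O8S4

Empirical-formula mass = 166.19 g/mol
n = 335.1 / 166.19 = 2.02 ≈ 2
Molecular formula = (C3H2O4S2)2 = C6H4O8S4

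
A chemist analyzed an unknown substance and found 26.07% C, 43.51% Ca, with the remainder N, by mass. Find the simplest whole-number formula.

C2CaN2

Assume 100 g: 26.07 g C, 43.51 g Ca, 30.42 g N.
C: 26.07 g ÷ 12.01 g/mol = 2.171 mol
Ca: 43.51 g ÷ 40.08 g/mol = 1.086 mol
N: 30.42 g ÷ 14.01 g/mol = 2.171 mol
Ratios (÷ 1.086): C 2.000, Ca 1.000, N 2.000
→ C2CaN2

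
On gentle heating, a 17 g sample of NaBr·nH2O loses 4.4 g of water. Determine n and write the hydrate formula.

Mass of anhydrous NaBr = 17 − 4.4 = 12.6 g
mol H2O = 4.4 / 18.02 = 0.2442
Molar mass of NaBr = 102.89 g/mol → mol NaBr = 12.6 / 102.89 = 0.1225
n = 0.2442 / 0.1225 = 1.99 ≈ 2 → NaBr·2H2O

NaBr·2H2O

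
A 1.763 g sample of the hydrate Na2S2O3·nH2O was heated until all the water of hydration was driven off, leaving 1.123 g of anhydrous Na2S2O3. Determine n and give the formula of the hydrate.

Mass of water lost = 1.763 − 1.123 = 0.64 g → 0.64 / 18.02 = 0.03552 mol H2O
Molar mass of Na2S2O3 = 158.12 g/mol → mol Na2S2O3 = 1.123 / 158.12 = 0.007102
n = 0.03552 / 0.007102 = 5.00 ≈ 5 → Na2S2O3·5H2O

Na2S2O3·5H2O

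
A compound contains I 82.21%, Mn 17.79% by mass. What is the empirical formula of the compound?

I2Mn

Assume 100 g: 82.21 g I, 17.79 g Mn.
Moles — I: 82.21 / 126.90 = 0.6478 mol; Mn: 17.79 / 54.94 = 0.3238 mol
Smallest is Mn at 0.3238 mol; normalising gives I 2.001, Mn 1.000
→ I2Mn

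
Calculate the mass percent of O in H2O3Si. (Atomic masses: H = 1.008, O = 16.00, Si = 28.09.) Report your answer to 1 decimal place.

61.5%

Molar mass = 2(1.008) + 3(16.00) + 1(28.09) = 78.106 g/mol
Mass of O per mole = 3 × 16.00 = 48.000 g
% O = 48.000 / 78.106 × 100 = 61.5%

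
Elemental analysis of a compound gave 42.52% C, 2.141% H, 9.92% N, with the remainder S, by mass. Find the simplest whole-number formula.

C5H3NS2

Assume 100 g: 42.52 g C, 2.141 g H, 9.92 g N, 45.419 g S.
C: 42.52 g ÷ 12.01 g/mol = 3.54 mol
H: 2.141 g ÷ 1.008 g/mol = 2.124 mol
N: 9.92 g ÷ 14.01 g/mol = 0.7081 mol
S: 45.419 g ÷ 32.07 g/mol = 1.416 mol
Ratios (÷ 0.7081): C 5.000, H 3.000, N 1.000, S 2.000
Ratio ≈ 5:3:1:2, so the empirical formula is C5H3NS2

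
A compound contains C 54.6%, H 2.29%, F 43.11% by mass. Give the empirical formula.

Assume 100 g: 54.6 g C, 2.29 g H, 43.11 g F.
Moles — C: 54.6 / 12.01 = 4.546 mol; H: 2.29 / 1.008 = 2.272 mol; F: 43.11 / 19.00 = 2.269 mol
Smallest is F at 2.269 mol; normalising gives C 2.004, H 1.001, F 1.000
Ratio ≈ 2:1:1, so the empirical formula is C2HF

C2HF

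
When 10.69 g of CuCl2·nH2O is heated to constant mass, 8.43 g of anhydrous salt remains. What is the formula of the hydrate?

CuCl2·2H2O

Mass of water lost = 10.69 − 8.43 = 2.26 g → 2.26 / 18.02 = 0.1254 mol H2O
Molar mass of CuCl2 = 134.45 g/mol → mol CuCl2 = 8.43 / 134.45 = 0.0627
n = 0.1254 / 0.0627 = 2.00 ≈ 2 → CuCl2·2H2O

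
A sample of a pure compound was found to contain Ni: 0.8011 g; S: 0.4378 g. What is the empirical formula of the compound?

Ni: 0.8011 g ÷ 58.69 g/mol = 0.01365 mol
S: 0.4378 g ÷ 32.07 g/mol = 0.01365 mol
Ratios (÷ 0.01365): Ni 1.000, S 1.000
≈ 1:1 → NiS

NiS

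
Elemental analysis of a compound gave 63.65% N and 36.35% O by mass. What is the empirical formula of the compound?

N2O

Assume 100 g: 63.65 g N, 36.35 g O.
n(N) = 63.65/14.01 = 4.543, n(O) = 36.35/16.00 = 2.272
Smallest is O at 2.272 mol; normalising gives N 2.000, O 1.000
Ratio ≈ 2:1, so the empirical formula is N2O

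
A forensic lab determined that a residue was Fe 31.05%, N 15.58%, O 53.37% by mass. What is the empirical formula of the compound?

FeN2O6

Assume 100 g: 31.05 g Fe, 15.58 g N, 53.37 g O.
n(Fe) = 31.05/55.85 = 0.556, n(N) = 15.58/14.01 = 1.112, n(O) = 53.37/16.00 = 3.336
Divide by the smallest (0.556 mol Fe): Fe 1.000, N 2.000, O 6.000
≈ 1:2:6 → FeN2O6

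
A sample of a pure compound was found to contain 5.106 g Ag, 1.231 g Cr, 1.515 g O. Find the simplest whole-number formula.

Ag: 5.106 g ÷ 107.87 g/mol = 0.04733 mol
Cr: 1.231 g ÷ 52.00 g/mol = 0.02367 mol
O: 1.515 g ÷ 16.00 g/mol = 0.09469 mol
Ratios (÷ 0.02367): Ag 2.000, Cr 1.000, O 4.000
→ Ag2CrO4

Ag2CrO4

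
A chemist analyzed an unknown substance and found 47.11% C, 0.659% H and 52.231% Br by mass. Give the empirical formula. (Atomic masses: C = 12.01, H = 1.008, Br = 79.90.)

Assume 100 g: 47.11 g C, 0.659 g H, 52.231 g Br.
Moles — C: 47.11 / 12.01 = 3.923 mol; H: 0.659 / 1.008 = 0.6538 mol; Br: 52.231 / 79.90 = 0.6537 mol
Smallest is Br at 0.6537 mol; normalising gives C 6.001, H 1.000, Br 1.000
Ratio ≈ 6:1:1, so the empirical formula is C6HBr

C6HBr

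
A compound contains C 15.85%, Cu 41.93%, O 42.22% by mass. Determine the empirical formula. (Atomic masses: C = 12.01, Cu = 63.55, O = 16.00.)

Assume 100 g: 15.85 g C, 41.93 g Cu, 42.22 g O.
C: 15.85 g ÷ 12.01 g/mol = 1.32 mol
Cu: 41.93 g ÷ 63.55 g/mol = 0.6598 mol
O: 42.22 g ÷ 16.00 g/mol = 2.639 mol
Divide by the smallest (0.6598 mol Cu): C 2.000, Cu 1.000, O 3.999
≈ 2:1:4 → C2CuO4

C2CuO4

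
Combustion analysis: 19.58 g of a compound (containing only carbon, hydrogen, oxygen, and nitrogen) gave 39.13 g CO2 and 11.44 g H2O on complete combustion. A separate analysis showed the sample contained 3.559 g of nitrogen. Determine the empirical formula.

mol C = 39.13 / 44.01 = 0.8891; mass C = 0.8891 × 12.01 = 10.68 g
mol H = 2 × (11.44 / 18.02) = 1.270; mass H = 1.270 × 1.008 = 1.280 g
mol N = 3.559 / 14.01 = 0.2540
mass O = 19.58 − (15.52) = 4.063 g → mol O = 0.2539
Ratios (÷ 0.2539): C 3.501, H 5.000, N 1.000, O 1.000
Multiply by 2: C 7.00, H 10.00, N 2.00, O 2.00 → C7H10N2O2

C7H10N2O2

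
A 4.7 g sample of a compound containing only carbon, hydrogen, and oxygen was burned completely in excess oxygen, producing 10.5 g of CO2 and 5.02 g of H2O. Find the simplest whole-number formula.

mol C = 10.5 / 44.01 = 0.2386; mass C = 0.2386 × 12.01 = 2.865 g
mol H = 2 × (5.02 / 18.02) = 0.5572; mass H = 0.5572 × 1.008 = 0.5616 g
mass O = 4.7 − (3.427) = 1.273 g → mol O = 0.07956
Ratios (÷ 0.07956): C 2.999, H 7.003, O 1.000
→ C3H7O

C3H7O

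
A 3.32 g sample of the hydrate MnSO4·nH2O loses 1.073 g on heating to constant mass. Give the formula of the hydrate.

Mass of anhydrous MnSO4 = 3.32 − 1.073 = 2.247 g
mol H2O = 1.073 / 18.02 = 0.05954
Molar mass of MnSO4 = 151.01 g/mol → mol MnSO4 = 2.247 / 151.01 = 0.01488
n = 0.05954 / 0.01488 = 4.00 ≈ 4 → MnSO4·4H2O

MnSO4·4H2O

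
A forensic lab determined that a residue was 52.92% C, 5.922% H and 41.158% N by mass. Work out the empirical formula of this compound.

Assume 100 g: 52.92 g C, 5.922 g H, 41.158 g N.
C: 52.92 g ÷ 12.01 g/mol = 4.406 mol
H: 5.922 g ÷ 1.008 g/mol = 5.875 mol
N: 41.158 g ÷ 14.01 g/mol = 2.938 mol
Ratios (÷ 2.938): C 1.500, H 2.000, N 1.000
×2: C 3.00, H 4.00, N 2.00 → C3H4N2

C3H4N2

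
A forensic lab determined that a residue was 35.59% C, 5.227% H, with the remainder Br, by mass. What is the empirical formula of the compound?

C4H7Br

Assume 100 g: 35.59 g C, 5.227 g H, 59.183 g Br.
C: 35.59 g ÷ 12.01 g/mol = 2.963 mol
H: 5.227 g ÷ 1.008 g/mol = 5.186 mol
Br: 59.183 g ÷ 79.90 g/mol = 0.7407 mol
Divide by the smallest (0.7407 mol Br): C 4.001, H 7.001, Br 1.000
→ C4H7Br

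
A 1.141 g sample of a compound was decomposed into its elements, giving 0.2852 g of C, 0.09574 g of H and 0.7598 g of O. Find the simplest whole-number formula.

CH4O2

Moles — C: 0.2852 / 12.01 = 0.02375 mol; H: 0.09574 / 1.008 = 0.09498 mol; O: 0.7598 / 16.00 = 0.04749 mol
Ratios (÷ 0.02375): C 1.000, H 4.000, O 2.000
Ratio ≈ 1:4:2, so the empirical formula is CH4O2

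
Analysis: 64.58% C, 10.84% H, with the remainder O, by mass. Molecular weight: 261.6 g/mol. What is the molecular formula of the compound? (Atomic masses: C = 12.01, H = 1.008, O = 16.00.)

C14H28O4

Assume 100 g: 64.58 g C, 10.84 g H, 24.58 g O.
Moles — C: 64.58 / 12.01 = 5.377 mol; H: 10.84 / 1.008 = 10.75 mol; O: 24.58 / 16.00 = 1.536 mol
Divide by the smallest (1.536 mol O): C 3.500, H 7.000, O 1.000
Multiply by 2: C 7.00, H 14.00, O 2.00 → C7H14O2
Empirical-formula mass = 130.18 g/mol
n = 261.6 / 130.18 = 2.01 ≈ 2
Molecular formula = (C7H14O2)×2 = C14H28O4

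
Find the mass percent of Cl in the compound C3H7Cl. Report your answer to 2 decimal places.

Molar mass = 3(12.01) + 7(1.008) + 1(35.45) = 78.536 g/mol
Mass of Cl per mole = 1 × 35.45 = 35.450 g
% Cl = 35.450 / 78.536 × 100 = 45.14%

45.14%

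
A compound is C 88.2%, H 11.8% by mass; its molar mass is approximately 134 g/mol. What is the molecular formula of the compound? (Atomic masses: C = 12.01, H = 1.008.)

Assume 100 g: 88.2 g C, 11.8 g H.
Moles — C: 88.2 / 12.01 = 7.344 mol; H: 11.8 / 1.008 = 11.71 mol
Divide by the smallest (7.344 mol C): C 1.000, H 1.594
×5: C 5.00, H 7.97 → C5H8
Empirical-formula mass = 68.11 g/mol
n = 134 / 68.11 = 1.97 ≈ 2
Molecular formula = (C5H8)×2 = C10H16

C10H16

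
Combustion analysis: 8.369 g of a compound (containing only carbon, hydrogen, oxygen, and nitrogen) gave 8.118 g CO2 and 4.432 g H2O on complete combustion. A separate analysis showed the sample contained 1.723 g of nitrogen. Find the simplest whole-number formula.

mol C = 8.118 / 44.01 = 0.1845; mass C = 0.1845 × 12.01 = 2.215 g
mol H = 2 × (4.432 / 18.02) = 0.4919; mass H = 0.4919 × 1.008 = 0.4958 g
mol N = 1.723 / 14.01 = 0.1230
mass O = 8.369 − (4.434) = 3.935 g → mol O = 0.2459
Smallest is N at 0.123 mol; normalising gives C 1.500, H 4.000, N 1.000, O 2.000
×2: C 3.00, H 8.00, N 2.00, O 4.00 → C3H8N2O4

C3H8N2O4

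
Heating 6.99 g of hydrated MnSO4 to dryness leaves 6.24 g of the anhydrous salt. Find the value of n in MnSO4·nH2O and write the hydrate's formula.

MnSO4·H2O

Mass of water lost = 6.99 − 6.24 = 0.75 g → 0.75 / 18.02 = 0.04162 mol H2O
Molar mass of MnSO4 = 151.01 g/mol → mol MnSO4 = 6.24 / 151.01 = 0.04132
n = 0.04162 / 0.04132 = 1.01 ≈ 1 → MnSO4·H2O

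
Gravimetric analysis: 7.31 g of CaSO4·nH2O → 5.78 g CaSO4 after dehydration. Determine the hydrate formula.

Mass of water lost = 7.31 − 5.78 = 1.53 g → 1.53 / 18.02 = 0.08491 mol H2O
Molar mass of CaSO4 = 136.15 g/mol → mol CaSO4 = 5.78 / 136.15 = 0.04245
n = 0.08491 / 0.04245 = 2.00 ≈ 2 → CaSO4·2H2O

CaSO4·2H2O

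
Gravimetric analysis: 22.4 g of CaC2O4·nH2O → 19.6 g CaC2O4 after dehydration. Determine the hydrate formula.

CaC2O4·H2O

Mass of water lost = 22.4 − 19.6 = 2.8 g → 2.8 / 18.02 = 0.1554 mol H2O
Molar mass of CaC2O4 = 128.10 g/mol → mol CaC2O4 = 19.6 / 128.10 = 0.153
n = 0.1554 / 0.153 = 1.02 ≈ 1 → CaC2O4·H2O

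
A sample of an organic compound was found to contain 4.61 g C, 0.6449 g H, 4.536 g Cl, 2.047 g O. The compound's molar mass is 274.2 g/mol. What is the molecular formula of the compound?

C9H15Cl3O3

Moles — C: 4.61 / 12.01 = 0.3838 mol; H: 0.6449 / 1.008 = 0.6398 mol; Cl: 4.536 / 35.45 = 0.128 mol; O: 2.047 / 16.00 = 0.1279 mol
Ratios (÷ 0.1279): C 3.000, H 5.001, Cl 1.000, O 1.000
→ C3H5ClO
Empirical-formula mass = 92.52 g/mol
n = 274.2 / 92.52 = 2.96 ≈ 3
Molecular formula = (C3H5ClO)×3 = C9H15Cl3O3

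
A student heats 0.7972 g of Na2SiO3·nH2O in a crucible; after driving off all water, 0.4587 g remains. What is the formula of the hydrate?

Mass of water lost = 0.7972 − 0.4587 = 0.3385 g → 0.3385 / 18.02 = 0.01878 mol H2O
Molar mass of Na2SiO3 = 122.07 g/mol → mol Na2SiO3 = 0.4587 / 122.07 = 0.003758
n = 0.01878 / 0.003758 = 5.00 ≈ 5 → Na2SiO3·5H2O

Na2SiO3·5H2O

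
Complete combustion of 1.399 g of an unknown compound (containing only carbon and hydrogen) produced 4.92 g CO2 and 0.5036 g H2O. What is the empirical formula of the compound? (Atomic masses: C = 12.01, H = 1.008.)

C2H

mol C = 4.92 / 44.01 = 0.1118; mass C = 0.1118 × 12.01 = 1.343 g
mol H = 2 × (0.5036 / 18.02) = 0.05589; mass H = 0.05589 × 1.008 = 0.05634 g
Ratios (÷ 0.05589): C 2.000, H 1.000
Ratio ≈ 2:1, so the empirical formula is C2H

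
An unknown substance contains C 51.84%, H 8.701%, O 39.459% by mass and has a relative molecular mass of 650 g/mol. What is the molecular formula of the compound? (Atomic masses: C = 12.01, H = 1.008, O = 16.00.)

Assume 100 g: 51.84 g C, 8.701 g H, 39.459 g O.
n(C) = 51.84/12.01 = 4.316, n(H) = 8.701/1.008 = 8.632, n(O) = 39.459/16.00 = 2.466
Smallest is O at 2.466 mol; normalising gives C 1.750, H 3.500, O 1.000
Multiply by 4: C 7.00, H 14.00, O 4.00 → C7H14O4
Empirical-formula mass = 162.18 g/mol
n = 650 / 162.18 = 4.01 ≈ 4
Molecular formula = (C7H14O4)×4 = C28H56O16

C28H56O16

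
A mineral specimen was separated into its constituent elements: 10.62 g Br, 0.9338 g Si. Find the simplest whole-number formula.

Br: 10.62 g ÷ 79.90 g/mol = 0.1329 mol
Si: 0.9338 g ÷ 28.09 g/mol = 0.03324 mol
Divide by the smallest (0.03324 mol Si): Br 3.998, Si 1.000
→ Br4Si

Br4Si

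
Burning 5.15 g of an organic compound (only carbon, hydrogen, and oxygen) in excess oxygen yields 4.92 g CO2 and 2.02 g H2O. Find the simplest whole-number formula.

mol C = 4.92 / 44.01 = 0.1118; mass C = 0.1118 × 12.01 = 1.343 g
mol H = 2 × (2.02 / 18.02) = 0.2242; mass H = 0.2242 × 1.008 = 0.2260 g
mass O = 5.15 − (1.569) = 3.581 g → mol O = 0.2238
Smallest is C at 0.1118 mol; normalising gives C 1.000, H 2.005, O 2.002
→ CH2O2

CH2O2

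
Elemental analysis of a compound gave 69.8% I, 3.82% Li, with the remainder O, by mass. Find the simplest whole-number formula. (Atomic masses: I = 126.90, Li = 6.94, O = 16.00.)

ILiO3

Assume 100 g: 69.8 g I, 3.82 g Li, 26.38 g O.
I: 69.8 g ÷ 126.90 g/mol = 0.55 mol
Li: 3.82 g ÷ 6.94 g/mol = 0.5504 mol
O: 26.38 g ÷ 16.00 g/mol = 1.649 mol
Smallest is I at 0.55 mol; normalising gives I 1.000, Li 1.001, O 2.998
→ ILiO3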